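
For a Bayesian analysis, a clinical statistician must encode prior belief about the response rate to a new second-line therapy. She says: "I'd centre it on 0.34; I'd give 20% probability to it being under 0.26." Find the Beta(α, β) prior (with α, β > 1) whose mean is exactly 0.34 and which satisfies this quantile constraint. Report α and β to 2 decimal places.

α ≈ 8.68, β ≈ 16.86

With mean 0.34 fixed, write α = 0.34s, β = 0.66s where s = α+β.
Need P(θ < 0.26) = 0.2 under Beta(0.34s, 0.66s). Normal approximation: (q−m)/√(m(1−m)/s) ≈ z_{0.2} = -0.842, so s ≈ 0.34·0.66·(-0.842)²/(0.26−0.34)² = 24.8.
At s = 24.8: P(θ<0.26) ≈ 0.204. Adjusting to match 0.2 gives s ≈ 25.54.
So α = 0.34·25.54 ≈ 8.68, β = 0.66·25.54 ≈ 16.86.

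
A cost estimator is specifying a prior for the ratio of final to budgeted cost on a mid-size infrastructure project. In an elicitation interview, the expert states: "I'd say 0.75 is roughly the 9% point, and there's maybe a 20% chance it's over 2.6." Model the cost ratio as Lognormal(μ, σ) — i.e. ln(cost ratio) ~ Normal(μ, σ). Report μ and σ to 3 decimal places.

μ ≈ 0.476, σ ≈ 0.570

If T ~ Lognormal(μ,σ) then ln T ~ Normal(μ,σ), so the p-quantile of ln T is μ + z_p·σ.
ln(0.75) = -0.2877 and ln(2.6) = 0.9555; z_{0.09} = -1.341, z_{0.8} = 0.8416.
σ = (0.9555 − -0.2877)/(0.8416 − (-1.341)) = 0.570.
μ = -0.2877 − (-1.341)·0.570 = 0.476.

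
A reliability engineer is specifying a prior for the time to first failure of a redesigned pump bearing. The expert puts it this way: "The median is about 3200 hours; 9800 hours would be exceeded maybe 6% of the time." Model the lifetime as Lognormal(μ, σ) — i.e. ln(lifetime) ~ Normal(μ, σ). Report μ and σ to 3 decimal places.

If T ~ Lognormal(μ,σ) then ln T ~ Normal(μ,σ), so the p-quantile of ln T is μ + z_p·σ.
ln(3200) = 8.071 and ln(9800) = 9.19; z_{0.5} = 0, z_{0.94} = 1.555.
σ = (9.19 − 8.071)/(1.555 − (0)) = 0.720.
μ = 8.071 − (0)·0.720 = 8.071.

μ ≈ 8.071, σ ≈ 0.720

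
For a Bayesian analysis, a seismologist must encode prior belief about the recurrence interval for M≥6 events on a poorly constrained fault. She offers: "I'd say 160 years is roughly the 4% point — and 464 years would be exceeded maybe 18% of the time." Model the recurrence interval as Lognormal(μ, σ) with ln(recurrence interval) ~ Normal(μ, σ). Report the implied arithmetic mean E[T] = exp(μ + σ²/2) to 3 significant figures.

E[T] ≈ 349 years

If T ~ Lognormal(μ,σ) then ln T ~ Normal(μ,σ), so the p-quantile of ln T is μ + z_p·σ.
ln(160) = 5.075 and ln(464) = 6.14; z_{0.04} = -1.751, z_{0.82} = 0.9154.
σ = (6.14 − 5.075)/(0.9154 − (-1.751)) = 0.399.
μ = 5.075 − (-1.751)·0.399 = 5.774.
E[T] = exp(μ + σ²/2) = exp(5.774 + 0.0797) = 349 years.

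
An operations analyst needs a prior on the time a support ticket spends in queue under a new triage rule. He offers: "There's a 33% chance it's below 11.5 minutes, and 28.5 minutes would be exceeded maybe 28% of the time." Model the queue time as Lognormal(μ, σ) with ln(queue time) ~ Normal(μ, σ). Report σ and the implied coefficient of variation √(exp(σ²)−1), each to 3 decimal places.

If T ~ Lognormal(μ,σ) then ln T ~ Normal(μ,σ), so the p-quantile of ln T is μ + z_p·σ.
ln(11.5) = 2.442 and ln(28.5) = 3.35; z_{0.33} = -0.4399, z_{0.72} = 0.5828.
σ = (3.35 − 2.442)/(0.5828 − (-0.4399)) = 0.887.
μ = 2.442 − (-0.4399)·0.887 = 2.833.
CV = √(exp(σ²)−1) = √(exp(0.7874)−1) = 1.094.

σ ≈ 0.887, CV ≈ 1.094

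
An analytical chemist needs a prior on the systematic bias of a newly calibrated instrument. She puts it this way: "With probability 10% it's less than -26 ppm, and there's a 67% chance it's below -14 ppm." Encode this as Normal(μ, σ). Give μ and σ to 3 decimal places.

For Normal(μ,σ), the p-quantile is μ + z_p·σ. Here z_{0.1} = -1.282, z_{0.67} = 0.4399.
So -26 = μ − 1.282σ and -14 = μ + 0.4399σ.
Subtracting: σ = (-14 − -26)/(0.4399 − (-1.282)) = 6.971.
Then μ = -26 − (-1.282)·6.971 = -17.067.

μ = -17.067, σ = 6.971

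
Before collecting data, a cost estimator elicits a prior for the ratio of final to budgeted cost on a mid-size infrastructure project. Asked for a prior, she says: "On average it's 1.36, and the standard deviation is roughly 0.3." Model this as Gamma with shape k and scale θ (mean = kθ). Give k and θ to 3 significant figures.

k ≈ 20.6, θ ≈ 0.0662

For Gamma(k, scale θ): mean = kθ, variance = kθ², so CV = 1/√k.
CV = SD/mean = 0.3/1.36 = 0.2206, hence k = 1/CV² = 20.6.
Then θ = mean/k = 1.36/20.6 = 0.0662.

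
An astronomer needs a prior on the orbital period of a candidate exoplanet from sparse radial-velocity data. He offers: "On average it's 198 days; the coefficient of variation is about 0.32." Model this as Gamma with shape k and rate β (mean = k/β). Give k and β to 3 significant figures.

k ≈ 9.77, β ≈ 0.0493

For Gamma(k, rate β): mean = k/β, variance = k/β², so CV = 1/√k.
CV = 0.32, hence k = 1/CV² = 9.77.
Then β = k/mean = 9.77/198 = 0.0493.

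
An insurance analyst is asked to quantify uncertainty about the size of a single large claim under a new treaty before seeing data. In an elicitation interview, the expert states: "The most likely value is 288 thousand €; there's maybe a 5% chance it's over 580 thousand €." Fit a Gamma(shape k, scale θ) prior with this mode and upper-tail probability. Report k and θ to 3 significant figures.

k ≈ 6.65, θ ≈ 51

Gamma(k,θ) with k>1 has mode (k−1)θ, so θ = 288/(k−1).
Need P(X < 580) = 0.95 with θ tied to k this way. Start at k = 2, θ = 288: P(X<580) ≈ 0.598.
Too low — raise k to concentrate. Iterating converges to k ≈ 6.65.
Then θ = 288/(6.65−1) ≈ 51.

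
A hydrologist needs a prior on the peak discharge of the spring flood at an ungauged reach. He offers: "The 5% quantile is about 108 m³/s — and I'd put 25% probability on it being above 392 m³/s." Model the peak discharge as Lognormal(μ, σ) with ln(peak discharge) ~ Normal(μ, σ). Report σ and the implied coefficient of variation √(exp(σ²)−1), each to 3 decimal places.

σ ≈ 0.556, CV ≈ 0.602

If T ~ Lognormal(μ,σ) then ln T ~ Normal(μ,σ), so the p-quantile of ln T is μ + z_p·σ.
ln(108) = 4.682 and ln(392) = 5.971; z_{0.05} = -1.645, z_{0.75} = 0.6745.
σ = (5.971 − 4.682)/(0.6745 − (-1.645)) = 0.556.
μ = 4.682 − (-1.645)·0.556 = 5.596.
CV = √(exp(σ²)−1) = √(exp(0.3089)−1) = 0.602.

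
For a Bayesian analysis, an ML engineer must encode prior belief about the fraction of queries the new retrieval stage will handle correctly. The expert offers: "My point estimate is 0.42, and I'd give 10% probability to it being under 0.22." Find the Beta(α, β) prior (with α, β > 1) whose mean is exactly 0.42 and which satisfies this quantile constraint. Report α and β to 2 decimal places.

α ≈ 3.86, β ≈ 5.32

With mean 0.42 fixed, write α = 0.42s, β = 0.58s where s = α+β.
Need P(θ < 0.22) = 0.1 under Beta(0.42s, 0.58s). Normal approximation: (q−m)/√(m(1−m)/s) ≈ z_{0.1} = -1.28, so s ≈ 0.42·0.58·(-1.28)²/(0.22−0.42)² = 10.0.
At s = 10.0: P(θ<0.22) ≈ 0.090. Adjusting to match 0.1 gives s ≈ 9.18.
So α = 0.42·9.18 ≈ 3.86, β = 0.58·9.18 ≈ 5.32.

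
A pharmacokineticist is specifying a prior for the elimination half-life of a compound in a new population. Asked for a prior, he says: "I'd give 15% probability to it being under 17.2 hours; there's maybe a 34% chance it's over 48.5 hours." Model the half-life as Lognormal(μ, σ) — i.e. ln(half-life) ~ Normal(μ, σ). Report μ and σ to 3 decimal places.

If T ~ Lognormal(μ,σ) then ln T ~ Normal(μ,σ), so the p-quantile of ln T is μ + z_p·σ.
ln(17.2) = 2.845 and ln(48.5) = 3.882; z_{0.15} = -1.036, z_{0.66} = 0.4125.
σ = (3.882 − 2.845)/(0.4125 − (-1.036)) = 0.715.
μ = 2.845 − (-1.036)·0.715 = 3.586.

μ ≈ 3.586, σ ≈ 0.715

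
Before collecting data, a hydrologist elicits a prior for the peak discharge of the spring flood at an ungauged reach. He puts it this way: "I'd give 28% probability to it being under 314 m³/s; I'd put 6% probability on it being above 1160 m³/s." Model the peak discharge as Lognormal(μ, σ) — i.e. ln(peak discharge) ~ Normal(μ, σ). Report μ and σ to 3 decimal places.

μ ≈ 6.106, σ ≈ 0.611

If T ~ Lognormal(μ,σ) then ln T ~ Normal(μ,σ), so the p-quantile of ln T is μ + z_p·σ.
ln(314) = 5.749 and ln(1160) = 7.056; z_{0.28} = -0.5828, z_{0.94} = 1.555.
σ = (7.056 − 5.749)/(1.555 − (-0.5828)) = 0.611.
μ = 5.749 − (-0.5828)·0.611 = 6.106.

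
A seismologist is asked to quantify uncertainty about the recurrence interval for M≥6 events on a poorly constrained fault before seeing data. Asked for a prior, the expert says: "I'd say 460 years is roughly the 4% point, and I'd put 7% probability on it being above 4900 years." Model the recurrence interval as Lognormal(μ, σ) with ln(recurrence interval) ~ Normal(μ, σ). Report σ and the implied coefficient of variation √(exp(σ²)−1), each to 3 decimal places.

σ ≈ 0.733, CV ≈ 0.844

If T ~ Lognormal(μ,σ) then ln T ~ Normal(μ,σ), so the p-quantile of ln T is μ + z_p·σ.
ln(460) = 6.131 and ln(4900) = 8.497; z_{0.04} = -1.751, z_{0.93} = 1.476.
σ = (8.497 − 6.131)/(1.476 − (-1.751)) = 0.733.
μ = 6.131 − (-1.751)·0.733 = 7.415.
CV = √(exp(σ²)−1) = √(exp(0.5376)−1) = 0.844.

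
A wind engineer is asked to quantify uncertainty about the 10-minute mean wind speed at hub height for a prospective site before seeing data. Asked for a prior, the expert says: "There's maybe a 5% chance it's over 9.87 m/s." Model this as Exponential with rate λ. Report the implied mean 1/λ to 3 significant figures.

P(T > 9.87) = e^(−λ·9.87) = 0.05, so λ = −ln(0.05)/9.87 = 0.304.
Mean = 1/λ = 3.29 m/s.

mean ≈ 3.29 m/s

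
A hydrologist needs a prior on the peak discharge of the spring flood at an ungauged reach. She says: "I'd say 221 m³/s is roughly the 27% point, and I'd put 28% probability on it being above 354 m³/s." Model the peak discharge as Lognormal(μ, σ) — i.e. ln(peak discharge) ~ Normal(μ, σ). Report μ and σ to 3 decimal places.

If T ~ Lognormal(μ,σ) then ln T ~ Normal(μ,σ), so the p-quantile of ln T is μ + z_p·σ.
ln(221) = 5.398 and ln(354) = 5.869; z_{0.27} = -0.6128, z_{0.72} = 0.5828.
σ = (5.869 − 5.398)/(0.5828 − (-0.6128)) = 0.394.
μ = 5.398 − (-0.6128)·0.394 = 5.640.

μ ≈ 5.640, σ ≈ 0.394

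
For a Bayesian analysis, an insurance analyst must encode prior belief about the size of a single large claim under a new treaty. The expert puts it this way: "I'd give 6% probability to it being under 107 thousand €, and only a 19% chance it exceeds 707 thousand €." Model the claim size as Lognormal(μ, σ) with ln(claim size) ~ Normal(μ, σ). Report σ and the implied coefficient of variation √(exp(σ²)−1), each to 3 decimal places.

σ ≈ 0.776, CV ≈ 0.909

If T ~ Lognormal(μ,σ) then ln T ~ Normal(μ,σ), so the p-quantile of ln T is μ + z_p·σ.
ln(107) = 4.673 and ln(707) = 6.561; z_{0.06} = -1.555, z_{0.81} = 0.8779.
σ = (6.561 − 4.673)/(0.8779 − (-1.555)) = 0.776.
μ = 4.673 − (-1.555)·0.776 = 5.880.
CV = √(exp(σ²)−1) = √(exp(0.6025)−1) = 0.909.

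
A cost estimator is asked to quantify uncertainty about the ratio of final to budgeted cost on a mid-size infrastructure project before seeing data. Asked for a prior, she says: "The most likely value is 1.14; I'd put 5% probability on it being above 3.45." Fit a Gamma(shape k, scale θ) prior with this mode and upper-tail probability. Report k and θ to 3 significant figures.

k ≈ 3.16, θ ≈ 0.528

Gamma(k,θ) with k>1 has mode (k−1)θ, so θ = 1.14/(k−1).
Need P(X < 3.45) = 0.95 with θ tied to k this way. Start at k = 2, θ = 1.14: P(X<3.45) ≈ 0.805.
Too low — raise k to concentrate. Iterating converges to k ≈ 3.16.
Then θ = 1.14/(3.16−1) ≈ 0.528.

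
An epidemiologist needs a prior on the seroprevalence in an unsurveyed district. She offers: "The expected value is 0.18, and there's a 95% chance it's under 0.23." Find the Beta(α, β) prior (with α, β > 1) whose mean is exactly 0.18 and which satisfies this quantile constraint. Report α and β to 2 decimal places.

α ≈ 31.07, β ≈ 141.55

With mean 0.18 fixed, write α = 0.18s, β = 0.82s where s = α+β.
Need P(θ < 0.23) = 0.95 under Beta(0.18s, 0.82s). Normal approximation: (q−m)/√(m(1−m)/s) ≈ z_{0.95} = 1.64, so s ≈ 0.18·0.82·(1.64)²/(0.23−0.18)² = 159.7.
At s = 159.7: P(θ<0.23) ≈ 0.944. Adjusting to match 0.95 gives s ≈ 172.62.
So α = 0.18·172.62 ≈ 31.07, β = 0.82·172.62 ≈ 141.55.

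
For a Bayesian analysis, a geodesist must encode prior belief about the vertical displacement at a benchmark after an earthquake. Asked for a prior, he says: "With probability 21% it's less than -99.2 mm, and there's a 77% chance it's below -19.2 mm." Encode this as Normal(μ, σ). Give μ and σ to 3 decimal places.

For Normal(μ,σ), the p-quantile is μ + z_p·σ. Here z_{0.21} = -0.8064, z_{0.77} = 0.7388.
So -99.2 = μ − 0.8064σ and -19.2 = μ + 0.7388σ.
Subtracting: σ = (-19.2 − -99.2)/(0.7388 − (-0.8064)) = 51.771.
Then μ = -99.2 − (-0.8064)·51.771 = -57.451.

μ = -57.451, σ = 51.771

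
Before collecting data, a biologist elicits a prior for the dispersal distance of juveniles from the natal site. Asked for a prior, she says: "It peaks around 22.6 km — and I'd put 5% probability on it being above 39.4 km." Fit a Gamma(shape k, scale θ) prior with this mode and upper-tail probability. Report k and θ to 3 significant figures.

Gamma(k,θ) with k>1 has mode (k−1)θ, so θ = 22.6/(k−1).
Need P(X < 39.4) = 0.95 with θ tied to k this way. Start at k = 2, θ = 22.6: P(X<39.4) ≈ 0.520.
Too low — raise k to concentrate. Iterating converges to k ≈ 10.
Then θ = 22.6/(10−1) ≈ 2.5.

k ≈ 10, θ ≈ 2.5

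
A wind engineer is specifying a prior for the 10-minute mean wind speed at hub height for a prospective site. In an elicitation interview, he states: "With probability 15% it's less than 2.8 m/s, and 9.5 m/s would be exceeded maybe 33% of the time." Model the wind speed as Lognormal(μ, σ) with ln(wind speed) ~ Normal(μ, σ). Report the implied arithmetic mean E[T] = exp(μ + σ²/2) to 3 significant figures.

If T ~ Lognormal(μ,σ) then ln T ~ Normal(μ,σ), so the p-quantile of ln T is μ + z_p·σ.
ln(2.8) = 1.03 and ln(9.5) = 2.251; z_{0.15} = -1.036, z_{0.67} = 0.4399.
σ = (2.251 − 1.03)/(0.4399 − (-1.036)) = 0.827.
μ = 1.03 − (-1.036)·0.827 = 1.887.
E[T] = exp(μ + σ²/2) = exp(1.887 + 0.3424) = 9.3 m/s.

E[T] ≈ 9.3 m/s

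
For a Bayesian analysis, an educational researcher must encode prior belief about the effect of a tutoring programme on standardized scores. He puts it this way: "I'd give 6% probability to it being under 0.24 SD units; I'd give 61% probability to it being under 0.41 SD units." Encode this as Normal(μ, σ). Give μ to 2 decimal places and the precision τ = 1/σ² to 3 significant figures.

The p-quantile of Normal(μ,σ) is μ + z_p·σ, with z_{0.06} = -1.555 and z_{0.61} = 0.2793.
Eliminate σ: μ = (z₂·x₁ − z₁·x₂)/(z₂ − z₁) = (0.2793·0.24 − (-1.555)·0.41)/1.834 = 0.38.
Then σ = (x₂ − x₁)/(z₂ − z₁) = (0.41 − 0.24)/1.834 = 0.09.
Precision τ = 1/σ² = 1/0.09269² = 116.

μ = 0.38, τ = 116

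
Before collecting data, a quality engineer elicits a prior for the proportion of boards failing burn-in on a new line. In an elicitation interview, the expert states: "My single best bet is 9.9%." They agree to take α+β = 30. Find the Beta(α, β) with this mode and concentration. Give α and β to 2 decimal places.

α = 3.77, β = 26.23

For α,β > 1 the Beta mode is (α−1)/(α+β−2). With α+β = 30, the mode is (α−1)/28.
Set (α−1)/28 = 0.099 → α = 1 + 0.099·28 = 3.77.
β = 30 − α = 26.23.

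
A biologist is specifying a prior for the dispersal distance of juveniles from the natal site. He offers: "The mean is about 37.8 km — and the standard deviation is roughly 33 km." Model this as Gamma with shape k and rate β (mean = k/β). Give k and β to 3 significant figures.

k ≈ 1.31, β ≈ 0.0347

For Gamma(k, rate β): mean = k/β, variance = k/β², so CV = 1/√k.
CV = SD/mean = 33/37.8 = 0.873, hence k = 1/CV² = 1.31.
Then β = k/mean = 1.31/37.8 = 0.0347.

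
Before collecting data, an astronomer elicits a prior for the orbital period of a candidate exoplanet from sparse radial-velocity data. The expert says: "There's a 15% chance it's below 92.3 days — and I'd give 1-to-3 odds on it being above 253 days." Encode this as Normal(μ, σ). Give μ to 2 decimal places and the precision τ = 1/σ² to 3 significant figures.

For Normal(μ,σ), the p-quantile is μ + z_p·σ. Here z_{0.15} = -1.036, z_{0.75} = 0.6745.
So 92.3 = μ − 1.036σ and 253 = μ + 0.6745σ.
Subtracting: σ = (253 − 92.3)/(0.6745 − (-1.036)) = 93.93.
Then μ = 92.3 − (-1.036)·93.93 = 189.65.
Precision τ = 1/σ² = 1/93.93² = 0.000113.

μ = 189.65, τ = 0.000113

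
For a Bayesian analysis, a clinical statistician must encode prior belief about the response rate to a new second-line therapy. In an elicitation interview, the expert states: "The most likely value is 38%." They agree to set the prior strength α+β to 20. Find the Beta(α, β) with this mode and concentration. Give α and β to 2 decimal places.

α = 7.84, β = 12.16

For α,β > 1 the Beta mode is (α−1)/(α+β−2). With α+β = 20, the mode is (α−1)/18.
Set (α−1)/18 = 0.38 → α = 1 + 0.38·18 = 7.84.
β = 20 − α = 12.16.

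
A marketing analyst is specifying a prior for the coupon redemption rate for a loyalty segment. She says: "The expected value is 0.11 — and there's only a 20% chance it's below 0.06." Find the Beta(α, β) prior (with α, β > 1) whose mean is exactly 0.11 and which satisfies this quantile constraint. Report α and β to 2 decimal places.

With mean 0.11 fixed, write α = 0.11s, β = 0.89s where s = α+β.
Need P(θ < 0.06) = 0.2 under Beta(0.11s, 0.89s). Normal approximation: (q−m)/√(m(1−m)/s) ≈ z_{0.2} = -0.842, so s ≈ 0.11·0.89·(-0.842)²/(0.06−0.11)² = 27.7.
At s = 27.7: P(θ<0.06) ≈ 0.204. Adjusting to match 0.2 gives s ≈ 28.45.
So α = 0.11·28.45 ≈ 3.13, β = 0.89·28.45 ≈ 25.32.

α ≈ 3.13, β ≈ 25.32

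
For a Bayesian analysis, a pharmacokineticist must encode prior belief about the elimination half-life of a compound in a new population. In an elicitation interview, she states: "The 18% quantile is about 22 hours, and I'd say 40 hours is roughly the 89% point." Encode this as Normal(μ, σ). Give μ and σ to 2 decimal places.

μ = 29.69, σ = 8.40

The p-quantile of Normal(μ,σ) is μ + z_p·σ, with z_{0.18} = -0.9154 and z_{0.89} = 1.227.
Eliminate σ: μ = (z₂·x₁ − z₁·x₂)/(z₂ − z₁) = (1.227·22 − (-0.9154)·40)/2.142 = 29.69.
Then σ = (x₂ − x₁)/(z₂ − z₁) = (40 − 22)/2.142 = 8.40.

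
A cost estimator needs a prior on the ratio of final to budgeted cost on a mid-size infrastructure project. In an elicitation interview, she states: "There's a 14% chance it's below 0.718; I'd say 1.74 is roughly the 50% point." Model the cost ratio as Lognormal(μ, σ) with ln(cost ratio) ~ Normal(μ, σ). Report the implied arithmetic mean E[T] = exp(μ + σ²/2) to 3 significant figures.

E[T] ≈ 2.43

If T ~ Lognormal(μ,σ) then ln T ~ Normal(μ,σ), so the p-quantile of ln T is μ + z_p·σ.
ln(0.718) = -0.3313 and ln(1.74) = 0.5539; z_{0.14} = -1.08, z_{0.5} = 0.
σ = (0.5539 − -0.3313)/(0 − (-1.08)) = 0.819.
μ = -0.3313 − (-1.08)·0.819 = 0.554.
E[T] = exp(μ + σ²/2) = exp(0.554 + 0.3357) = 2.43.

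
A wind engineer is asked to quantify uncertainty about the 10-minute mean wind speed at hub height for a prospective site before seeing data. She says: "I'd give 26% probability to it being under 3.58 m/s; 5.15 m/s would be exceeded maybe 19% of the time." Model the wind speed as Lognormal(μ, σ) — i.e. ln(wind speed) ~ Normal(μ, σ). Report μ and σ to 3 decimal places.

If T ~ Lognormal(μ,σ) then ln T ~ Normal(μ,σ), so the p-quantile of ln T is μ + z_p·σ.
ln(3.58) = 1.275 and ln(5.15) = 1.639; z_{0.26} = -0.6433, z_{0.81} = 0.8779.
σ = (1.639 − 1.275)/(0.8779 − (-0.6433)) = 0.239.
μ = 1.275 − (-0.6433)·0.239 = 1.429.

μ ≈ 1.429, σ ≈ 0.239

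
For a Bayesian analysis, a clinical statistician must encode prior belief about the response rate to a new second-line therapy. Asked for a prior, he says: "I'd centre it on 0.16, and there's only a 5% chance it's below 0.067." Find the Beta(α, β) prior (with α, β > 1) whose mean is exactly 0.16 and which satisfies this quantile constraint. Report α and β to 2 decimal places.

With mean 0.16 fixed, write α = 0.16s, β = 0.84s where s = α+β.
Need P(θ < 0.067) = 0.05 under Beta(0.16s, 0.84s). Normal approximation: (q−m)/√(m(1−m)/s) ≈ z_{0.05} = -1.64, so s ≈ 0.16·0.84·(-1.64)²/(0.067−0.16)² = 42.0.
At s = 42.0: P(θ<0.067) ≈ 0.025. Adjusting to match 0.05 gives s ≈ 30.86.
So α = 0.16·30.86 ≈ 4.94, β = 0.84·30.86 ≈ 25.92.

α ≈ 4.94, β ≈ 25.92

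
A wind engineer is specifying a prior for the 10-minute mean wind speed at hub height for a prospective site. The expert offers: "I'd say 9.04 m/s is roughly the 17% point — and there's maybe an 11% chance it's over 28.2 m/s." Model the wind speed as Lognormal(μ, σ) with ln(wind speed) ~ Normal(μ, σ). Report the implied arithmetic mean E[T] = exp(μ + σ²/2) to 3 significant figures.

E[T] ≈ 17 m/s

If T ~ Lognormal(μ,σ) then ln T ~ Normal(μ,σ), so the p-quantile of ln T is μ + z_p·σ.
ln(9.04) = 2.202 and ln(28.2) = 3.339; z_{0.17} = -0.9542, z_{0.89} = 1.227.
σ = (3.339 − 2.202)/(1.227 − (-0.9542)) = 0.522.
μ = 2.202 − (-0.9542)·0.522 = 2.699.
E[T] = exp(μ + σ²/2) = exp(2.699 + 0.1361) = 17 m/s.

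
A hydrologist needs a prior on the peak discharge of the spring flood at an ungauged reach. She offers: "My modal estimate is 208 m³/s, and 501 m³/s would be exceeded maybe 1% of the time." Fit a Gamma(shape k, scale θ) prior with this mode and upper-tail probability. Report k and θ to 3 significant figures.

k ≈ 7.12, θ ≈ 34

Gamma(k,θ) with k>1 has mode (k−1)θ, so θ = 208/(k−1).
Need P(X < 501) = 0.99 with θ tied to k this way. Start at k = 2, θ = 208: P(X<501) ≈ 0.693.
Too low — raise k to concentrate. Iterating converges to k ≈ 7.12.
Then θ = 208/(7.12−1) ≈ 34.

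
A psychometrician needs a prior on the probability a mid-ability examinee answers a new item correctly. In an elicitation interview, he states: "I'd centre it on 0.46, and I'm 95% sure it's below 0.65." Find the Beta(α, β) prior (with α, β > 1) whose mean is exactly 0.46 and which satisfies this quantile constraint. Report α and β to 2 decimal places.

With mean 0.46 fixed, write α = 0.46s, β = 0.54s where s = α+β.
Need P(θ < 0.65) = 0.95 under Beta(0.46s, 0.54s). Normal approximation: (q−m)/√(m(1−m)/s) ≈ z_{0.95} = 1.64, so s ≈ 0.46·0.54·(1.64)²/(0.65−0.46)² = 18.6.
At s = 18.6: P(θ<0.65) ≈ 0.952. Adjusting to match 0.95 gives s ≈ 18.22.
So α = 0.46·18.22 ≈ 8.38, β = 0.54·18.22 ≈ 9.84.

α ≈ 8.38, β ≈ 9.84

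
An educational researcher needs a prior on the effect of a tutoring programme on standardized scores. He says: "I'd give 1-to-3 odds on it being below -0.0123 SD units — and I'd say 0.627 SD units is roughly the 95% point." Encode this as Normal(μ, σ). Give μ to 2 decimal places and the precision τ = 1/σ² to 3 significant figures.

μ = 0.17, τ = 13.2

For Normal(μ,σ), the p-quantile is μ + z_p·σ. Here z_{0.25} = -0.6745, z_{0.95} = 1.645.
So -0.0123 = μ − 0.6745σ and 0.627 = μ + 1.645σ.
Subtracting: σ = (0.627 − -0.0123)/(1.645 − (-0.6745)) = 0.28.
Then μ = -0.0123 − (-0.6745)·0.28 = 0.17.
Precision τ = 1/σ² = 1/0.2756² = 13.2.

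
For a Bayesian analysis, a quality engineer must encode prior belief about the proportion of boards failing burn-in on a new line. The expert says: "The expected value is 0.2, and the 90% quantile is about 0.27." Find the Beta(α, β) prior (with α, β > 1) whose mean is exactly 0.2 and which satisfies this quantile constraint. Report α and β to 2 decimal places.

α ≈ 11.28, β ≈ 45.10

With mean 0.2 fixed, write α = 0.2s, β = 0.8s where s = α+β.
Need P(θ < 0.27) = 0.9 under Beta(0.2s, 0.8s). Normal approximation: (q−m)/√(m(1−m)/s) ≈ z_{0.9} = 1.28, so s ≈ 0.2·0.8·(1.28)²/(0.27−0.2)² = 53.6.
At s = 53.6: P(θ<0.27) ≈ 0.895. Adjusting to match 0.9 gives s ≈ 56.38.
So α = 0.2·56.38 ≈ 11.28, β = 0.8·56.38 ≈ 45.10.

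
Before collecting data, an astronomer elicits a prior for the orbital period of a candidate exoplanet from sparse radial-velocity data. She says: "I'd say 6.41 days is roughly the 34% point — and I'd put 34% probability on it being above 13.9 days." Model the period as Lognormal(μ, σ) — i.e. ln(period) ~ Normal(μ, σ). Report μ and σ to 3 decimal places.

μ ≈ 2.245, σ ≈ 0.938

If T ~ Lognormal(μ,σ) then ln T ~ Normal(μ,σ), so the p-quantile of ln T is μ + z_p·σ.
ln(6.41) = 1.858 and ln(13.9) = 2.632; z_{0.34} = -0.4125, z_{0.66} = 0.4125.
σ = (2.632 − 1.858)/(0.4125 − (-0.4125)) = 0.938.
μ = 1.858 − (-0.4125)·0.938 = 2.245.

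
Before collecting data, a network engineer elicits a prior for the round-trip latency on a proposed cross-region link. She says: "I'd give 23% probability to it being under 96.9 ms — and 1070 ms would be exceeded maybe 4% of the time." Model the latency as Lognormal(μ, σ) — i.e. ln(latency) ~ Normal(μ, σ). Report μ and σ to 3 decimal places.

If T ~ Lognormal(μ,σ) then ln T ~ Normal(μ,σ), so the p-quantile of ln T is μ + z_p·σ.
ln(96.9) = 4.574 and ln(1070) = 6.975; z_{0.23} = -0.7388, z_{0.96} = 1.751.
σ = (6.975 − 4.574)/(1.751 − (-0.7388)) = 0.965.
μ = 4.574 − (-0.7388)·0.965 = 5.286.

μ ≈ 5.286, σ ≈ 0.965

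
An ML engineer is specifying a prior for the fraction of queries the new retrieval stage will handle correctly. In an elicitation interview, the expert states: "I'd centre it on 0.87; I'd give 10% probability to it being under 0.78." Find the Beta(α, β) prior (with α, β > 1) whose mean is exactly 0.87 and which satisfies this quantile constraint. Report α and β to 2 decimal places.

α ≈ 21.65, β ≈ 3.24

With mean 0.87 fixed, write α = 0.87s, β = 0.13s where s = α+β.
Need P(θ < 0.78) = 0.1 under Beta(0.87s, 0.13s). Normal approximation: (q−m)/√(m(1−m)/s) ≈ z_{0.1} = -1.28, so s ≈ 0.87·0.13·(-1.28)²/(0.78−0.87)² = 22.9.
At s = 22.9: P(θ<0.78) ≈ 0.107. Adjusting to match 0.1 gives s ≈ 24.89.
So α = 0.87·24.89 ≈ 21.65, β = 0.13·24.89 ≈ 3.24.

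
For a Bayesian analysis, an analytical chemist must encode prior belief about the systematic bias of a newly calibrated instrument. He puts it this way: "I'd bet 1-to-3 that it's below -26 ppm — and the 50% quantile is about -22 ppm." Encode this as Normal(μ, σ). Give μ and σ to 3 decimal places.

The p-quantile of Normal(μ,σ) is μ + z_p·σ, with z_{0.25} = -0.6745 and z_{0.5} = 0.
Eliminate σ: μ = (z₂·x₁ − z₁·x₂)/(z₂ − z₁) = (0·-26 − (-0.6745)·-22)/0.6745 = -22.000.
Then σ = (x₂ − x₁)/(z₂ − z₁) = (-22 − -26)/0.6745 = 5.930.

μ = -22.000, σ = 5.930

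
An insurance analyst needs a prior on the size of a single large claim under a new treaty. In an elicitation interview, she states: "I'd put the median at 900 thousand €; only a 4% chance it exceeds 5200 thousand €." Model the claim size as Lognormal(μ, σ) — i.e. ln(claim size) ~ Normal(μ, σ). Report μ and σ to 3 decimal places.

μ ≈ 6.802, σ ≈ 1.002

If T ~ Lognormal(μ,σ) then ln T ~ Normal(μ,σ), so the p-quantile of ln T is μ + z_p·σ.
ln(900) = 6.802 and ln(5200) = 8.556; z_{0.5} = 0, z_{0.96} = 1.751.
σ = (8.556 − 6.802)/(1.751 − (0)) = 1.002.
μ = 6.802 − (0)·1.002 = 6.802.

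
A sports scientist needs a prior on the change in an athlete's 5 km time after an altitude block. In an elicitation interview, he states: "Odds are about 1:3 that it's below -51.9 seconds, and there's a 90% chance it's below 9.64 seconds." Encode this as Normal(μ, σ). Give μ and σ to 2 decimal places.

μ = -30.68, σ = 31.46

The p-quantile of Normal(μ,σ) is μ + z_p·σ, with z_{0.25} = -0.6745 and z_{0.9} = 1.282.
Eliminate σ: μ = (z₂·x₁ − z₁·x₂)/(z₂ − z₁) = (1.282·-51.9 − (-0.6745)·9.64)/1.956 = -30.68.
Then σ = (x₂ − x₁)/(z₂ − z₁) = (9.64 − -51.9)/1.956 = 31.46.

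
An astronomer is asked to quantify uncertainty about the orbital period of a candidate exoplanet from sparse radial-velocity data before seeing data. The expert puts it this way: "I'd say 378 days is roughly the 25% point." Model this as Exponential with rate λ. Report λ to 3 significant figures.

P(T < 378.0) = 1 − e^(−λ·378.0) = 0.25, so λ = −ln(1−0.25)/378.0 = −ln(0.75)/378.0 = 0.000761.

λ ≈ 0.000761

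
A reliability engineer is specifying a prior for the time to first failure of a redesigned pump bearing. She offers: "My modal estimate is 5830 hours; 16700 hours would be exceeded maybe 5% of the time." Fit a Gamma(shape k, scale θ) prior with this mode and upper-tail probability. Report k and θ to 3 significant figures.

Gamma(k,θ) with k>1 has mode (k−1)θ, so θ = 5830/(k−1).
Need P(X < 16700) = 0.95 with θ tied to k this way. Start at k = 2, θ = 5830: P(X<16700) ≈ 0.780.
Too low — raise k to concentrate. Iterating converges to k ≈ 3.41.
Then θ = 5830/(3.41−1) ≈ 2420.

k ≈ 3.41, θ ≈ 2420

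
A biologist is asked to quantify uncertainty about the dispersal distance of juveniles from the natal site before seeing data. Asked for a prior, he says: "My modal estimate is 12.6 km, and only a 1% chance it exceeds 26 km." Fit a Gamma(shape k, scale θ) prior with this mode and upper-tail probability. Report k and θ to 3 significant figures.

Gamma(k,θ) with k>1 has mode (k−1)θ, so θ = 12.6/(k−1).
Need P(X < 26) = 0.99 with θ tied to k this way. Start at k = 2, θ = 12.6: P(X<26) ≈ 0.611.
Too low — raise k to concentrate. Iterating converges to k ≈ 10.3.
Then θ = 12.6/(10.3−1) ≈ 1.35.

k ≈ 10.3, θ ≈ 1.35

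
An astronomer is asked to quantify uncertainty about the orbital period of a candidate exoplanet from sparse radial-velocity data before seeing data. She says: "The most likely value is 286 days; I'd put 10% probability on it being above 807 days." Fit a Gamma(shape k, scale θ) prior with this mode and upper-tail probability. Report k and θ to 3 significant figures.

Gamma(k,θ) with k>1 has mode (k−1)θ, so θ = 286/(k−1).
Need P(X < 807) = 0.9 with θ tied to k this way. Start at k = 2, θ = 286: P(X<807) ≈ 0.773.
Too low — raise k to concentrate. Iterating converges to k ≈ 2.77.
Then θ = 286/(2.77−1) ≈ 161.

k ≈ 2.77, θ ≈ 161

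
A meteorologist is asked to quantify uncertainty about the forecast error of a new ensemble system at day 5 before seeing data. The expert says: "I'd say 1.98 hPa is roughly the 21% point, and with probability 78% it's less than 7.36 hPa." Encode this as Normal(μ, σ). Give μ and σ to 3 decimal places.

The p-quantile of Normal(μ,σ) is μ + z_p·σ, with z_{0.21} = -0.8064 and z_{0.78} = 0.7722.
Eliminate σ: μ = (z₂·x₁ − z₁·x₂)/(z₂ − z₁) = (0.7722·1.98 − (-0.8064)·7.36)/1.579 = 4.728.
Then σ = (x₂ − x₁)/(z₂ − z₁) = (7.36 − 1.98)/1.579 = 3.408.

μ = 4.728, σ = 3.408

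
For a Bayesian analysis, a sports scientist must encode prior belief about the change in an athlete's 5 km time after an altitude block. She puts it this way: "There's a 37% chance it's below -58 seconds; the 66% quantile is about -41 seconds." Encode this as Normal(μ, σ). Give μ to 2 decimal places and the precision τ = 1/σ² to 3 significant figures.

μ = -50.42, τ = 0.00192

The p-quantile of Normal(μ,σ) is μ + z_p·σ, with z_{0.37} = -0.3319 and z_{0.66} = 0.4125.
Eliminate σ: μ = (z₂·x₁ − z₁·x₂)/(z₂ − z₁) = (0.4125·-58 − (-0.3319)·-41)/0.7443 = -50.42.
Then σ = (x₂ − x₁)/(z₂ − z₁) = (-41 − -58)/0.7443 = 22.84.
Precision τ = 1/σ² = 1/22.84² = 0.00192.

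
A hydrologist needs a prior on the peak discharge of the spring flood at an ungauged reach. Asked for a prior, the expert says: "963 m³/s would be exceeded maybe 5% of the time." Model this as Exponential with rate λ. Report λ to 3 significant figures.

λ ≈ 0.00311

P(T > 963.0) = e^(−λ·963.0) = 0.05, so λ = −ln(0.05)/963.0 = 0.00311.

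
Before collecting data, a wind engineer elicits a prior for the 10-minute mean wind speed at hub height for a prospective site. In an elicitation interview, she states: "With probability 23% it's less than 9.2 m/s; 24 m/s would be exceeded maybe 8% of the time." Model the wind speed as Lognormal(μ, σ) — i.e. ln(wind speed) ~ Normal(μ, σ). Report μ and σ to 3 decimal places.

μ ≈ 2.550, σ ≈ 0.447

If T ~ Lognormal(μ,σ) then ln T ~ Normal(μ,σ), so the p-quantile of ln T is μ + z_p·σ.
ln(9.2) = 2.219 and ln(24) = 3.178; z_{0.23} = -0.7388, z_{0.92} = 1.405.
σ = (3.178 − 2.219)/(1.405 − (-0.7388)) = 0.447.
μ = 2.219 − (-0.7388)·0.447 = 2.550.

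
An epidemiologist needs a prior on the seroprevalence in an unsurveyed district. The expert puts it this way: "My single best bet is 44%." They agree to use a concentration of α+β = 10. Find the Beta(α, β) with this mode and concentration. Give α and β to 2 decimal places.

For α,β > 1 the Beta mode is (α−1)/(α+β−2). With α+β = 10, the mode is (α−1)/8.
Set (α−1)/8 = 0.44 → α = 1 + 0.44·8 = 4.52.
β = 10 − α = 5.48.

α = 4.52, β = 5.48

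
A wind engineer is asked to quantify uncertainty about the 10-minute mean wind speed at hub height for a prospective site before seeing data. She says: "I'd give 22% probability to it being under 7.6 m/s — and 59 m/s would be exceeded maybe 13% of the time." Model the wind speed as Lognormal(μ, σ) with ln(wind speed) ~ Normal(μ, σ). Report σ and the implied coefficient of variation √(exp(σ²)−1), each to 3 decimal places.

σ ≈ 1.079, CV ≈ 1.485

If T ~ Lognormal(μ,σ) then ln T ~ Normal(μ,σ), so the p-quantile of ln T is μ + z_p·σ.
ln(7.6) = 2.028 and ln(59) = 4.078; z_{0.22} = -0.7722, z_{0.87} = 1.126.
σ = (4.078 − 2.028)/(1.126 − (-0.7722)) = 1.079.
μ = 2.028 − (-0.7722)·1.079 = 2.862.
CV = √(exp(σ²)−1) = √(exp(1.1652)−1) = 1.485.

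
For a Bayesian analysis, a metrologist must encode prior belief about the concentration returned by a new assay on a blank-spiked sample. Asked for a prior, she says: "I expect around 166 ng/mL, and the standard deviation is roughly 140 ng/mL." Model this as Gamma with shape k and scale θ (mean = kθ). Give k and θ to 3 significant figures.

k ≈ 1.41, θ ≈ 118

For Gamma(k, scale θ): mean = kθ, variance = kθ², so CV = 1/√k.
CV = SD/mean = 140/166 = 0.8434, hence k = 1/CV² = 1.41.
Then θ = mean/k = 166/1.41 = 118.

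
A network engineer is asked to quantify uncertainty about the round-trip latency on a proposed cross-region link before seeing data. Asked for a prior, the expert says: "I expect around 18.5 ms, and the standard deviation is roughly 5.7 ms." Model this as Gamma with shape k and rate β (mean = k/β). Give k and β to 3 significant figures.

For Gamma(k, rate β): mean = k/β, variance = k/β², so CV = 1/√k.
CV = SD/mean = 5.7/18.5 = 0.3081, hence k = 1/CV² = 10.5.
Then β = k/mean = 10.5/18.5 = 0.569.

k ≈ 10.5, β ≈ 0.569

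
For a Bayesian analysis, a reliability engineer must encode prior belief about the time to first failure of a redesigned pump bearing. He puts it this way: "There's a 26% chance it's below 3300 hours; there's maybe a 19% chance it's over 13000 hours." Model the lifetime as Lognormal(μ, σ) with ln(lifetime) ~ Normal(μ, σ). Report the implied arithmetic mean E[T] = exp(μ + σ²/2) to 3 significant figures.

If T ~ Lognormal(μ,σ) then ln T ~ Normal(μ,σ), so the p-quantile of ln T is μ + z_p·σ.
ln(3300) = 8.102 and ln(13000) = 9.473; z_{0.26} = -0.6433, z_{0.81} = 0.8779.
σ = (9.473 − 8.102)/(0.8779 − (-0.6433)) = 0.901.
μ = 8.102 − (-0.6433)·0.901 = 8.681.
E[T] = exp(μ + σ²/2) = exp(8.681 + 0.4061) = 8850 hours.

E[T] ≈ 8850 hours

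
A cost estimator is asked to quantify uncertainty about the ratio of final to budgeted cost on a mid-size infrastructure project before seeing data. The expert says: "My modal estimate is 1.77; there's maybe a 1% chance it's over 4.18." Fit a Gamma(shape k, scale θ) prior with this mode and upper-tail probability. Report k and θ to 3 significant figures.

k ≈ 7.43, θ ≈ 0.275

Gamma(k,θ) with k>1 has mode (k−1)θ, so θ = 1.77/(k−1).
Need P(X < 4.18) = 0.99 with θ tied to k this way. Start at k = 2, θ = 1.77: P(X<4.18) ≈ 0.683.
Too low — raise k to concentrate. Iterating converges to k ≈ 7.43.
Then θ = 1.77/(7.43−1) ≈ 0.275.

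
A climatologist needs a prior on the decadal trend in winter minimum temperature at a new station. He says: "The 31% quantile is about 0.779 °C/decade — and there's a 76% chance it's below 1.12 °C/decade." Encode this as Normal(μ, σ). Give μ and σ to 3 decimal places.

The p-quantile of Normal(μ,σ) is μ + z_p·σ, with z_{0.31} = -0.4959 and z_{0.76} = 0.7063.
Eliminate σ: μ = (z₂·x₁ − z₁·x₂)/(z₂ − z₁) = (0.7063·0.779 − (-0.4959)·1.12)/1.202 = 0.920.
Then σ = (x₂ − x₁)/(z₂ − z₁) = (1.12 − 0.779)/1.202 = 0.284.

μ = 0.920, σ = 0.284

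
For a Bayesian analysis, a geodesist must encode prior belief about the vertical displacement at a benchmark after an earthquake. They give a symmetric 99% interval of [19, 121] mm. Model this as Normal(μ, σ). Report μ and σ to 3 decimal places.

μ = 70.000, σ = 19.799

A symmetric 99% interval runs μ ± z·σ with z = 2.576.
Half-width = 51, so σ = 51/2.576 = 19.799.
μ is the interval midpoint, 70.000.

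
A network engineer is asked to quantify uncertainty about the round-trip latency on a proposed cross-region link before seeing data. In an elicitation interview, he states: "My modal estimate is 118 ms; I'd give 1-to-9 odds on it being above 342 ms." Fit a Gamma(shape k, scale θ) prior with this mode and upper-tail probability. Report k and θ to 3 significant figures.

k ≈ 2.68, θ ≈ 70.1

Gamma(k,θ) with k>1 has mode (k−1)θ, so θ = 118/(k−1).
Need P(X < 342) = 0.9 with θ tied to k this way. Start at k = 2, θ = 118: P(X<342) ≈ 0.785.
Too low — raise k to concentrate. Iterating converges to k ≈ 2.68.
Then θ = 118/(2.68−1) ≈ 70.1.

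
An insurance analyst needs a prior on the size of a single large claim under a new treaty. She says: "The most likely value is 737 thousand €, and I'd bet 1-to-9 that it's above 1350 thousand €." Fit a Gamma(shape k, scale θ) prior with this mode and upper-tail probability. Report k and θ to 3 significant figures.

k ≈ 6.2, θ ≈ 142

Gamma(k,θ) with k>1 has mode (k−1)θ, so θ = 737/(k−1).
Need P(X < 1350) = 0.9 with θ tied to k this way. Start at k = 2, θ = 737: P(X<1350) ≈ 0.547.
Too low — raise k to concentrate. Iterating converges to k ≈ 6.2.
Then θ = 737/(6.2−1) ≈ 142.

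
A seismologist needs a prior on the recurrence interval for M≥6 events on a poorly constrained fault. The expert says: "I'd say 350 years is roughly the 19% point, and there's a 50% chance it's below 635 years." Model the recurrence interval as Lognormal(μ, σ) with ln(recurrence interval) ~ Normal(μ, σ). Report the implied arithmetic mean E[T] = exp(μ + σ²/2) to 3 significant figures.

E[T] ≈ 799 years

If T ~ Lognormal(μ,σ) then ln T ~ Normal(μ,σ), so the p-quantile of ln T is μ + z_p·σ.
ln(350) = 5.858 and ln(635) = 6.454; z_{0.19} = -0.8779, z_{0.5} = 0.
σ = (6.454 − 5.858)/(0 − (-0.8779)) = 0.679.
μ = 5.858 − (-0.8779)·0.679 = 6.454.
E[T] = exp(μ + σ²/2) = exp(6.454 + 0.2302) = 799 years.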